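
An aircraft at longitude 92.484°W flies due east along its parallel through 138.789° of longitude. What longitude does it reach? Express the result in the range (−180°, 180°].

Start at -92.484°; shift +138.789° → +46.305°.
+46.305° already lies in (−180°, 180°].

46.305°E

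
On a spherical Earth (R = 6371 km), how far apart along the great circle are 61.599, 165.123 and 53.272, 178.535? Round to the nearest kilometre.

1221 km

Δλ = 178.535 − 165.123 = 13.412°.
Δφ = 53.272 − 61.599 = -8.327°.
a = sin²(Δφ/2) + cos φ₁ · cos φ₂ · sin²(Δλ/2) = 0.009150.
c = 2·atan2(√a, √(1−a)) = 0.19160 rad → d = 6371·c ≈ 1220.70 km.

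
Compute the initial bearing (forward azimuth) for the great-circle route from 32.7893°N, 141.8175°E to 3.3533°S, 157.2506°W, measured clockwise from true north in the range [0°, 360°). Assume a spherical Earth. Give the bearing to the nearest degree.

110°

Δλ = -157.2506 − 141.8175 = -299.0681°; wrapped into (−180°, 180°]: 60.9319°.
θ = atan2( sin Δλ · cos φ₂ , cos φ₁ · sin φ₂ − sin φ₁ · cos φ₂ · cos Δλ )
  = atan2(0.87255, -0.31183) = 109.666° → normalised to [0°, 360°): 109.666°.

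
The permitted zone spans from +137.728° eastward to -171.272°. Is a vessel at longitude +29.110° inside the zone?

No

Band width going east from +137.728° to -171.272°: ((-171.272 − 137.728) mod 360) = 51.000°.
Offset of +29.110° east of the west edge: ((29.110 − 137.728) mod 360) = 251.382°.
251.382° > 51.000° ⇒ outside.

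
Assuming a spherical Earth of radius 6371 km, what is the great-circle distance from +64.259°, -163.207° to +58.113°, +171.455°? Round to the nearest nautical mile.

813 nmi

Δλ = 171.455 − -163.207 = 334.662°; wrapped into (−180°, 180°]: -25.338°.
Δφ = 58.113 − 64.259 = -6.146°.
a = sin²(Δφ/2) + cos φ₁ · cos φ₂ · sin²(Δλ/2) = 0.013909.
c = 2·atan2(√a, √(1−a)) = 0.23642 rad → d = 6371·c ≈ 1506.25 km ≈ 813.31 nmi.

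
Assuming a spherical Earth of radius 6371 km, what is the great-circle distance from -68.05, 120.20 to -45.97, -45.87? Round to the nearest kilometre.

Δλ = -45.87 − 120.20 = -166.07°.
Δφ = -45.97 − -68.05 = 22.08°.
a = sin²(Δφ/2) + cos φ₁ · cos φ₂ · sin²(Δλ/2) = 0.292652.
c = 2·atan2(√a, √(1−a)) = 1.14319 rad → d = 6371·c ≈ 7283.25 km.

7283 km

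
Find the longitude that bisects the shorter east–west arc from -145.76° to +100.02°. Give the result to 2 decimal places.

+157.13°

Signed shortest Δλ from -145.76° to +100.02° is -114.22°.
Midpoint longitude = -145.76° + (-114.22°)/2 = -145.76° − 57.11° = -202.87°.
Normalise into (−180°, 180°]: +157.13°.
(The naïve average (-145.76 + +100.02)/2 = -22.87° is on the wrong side of the globe.)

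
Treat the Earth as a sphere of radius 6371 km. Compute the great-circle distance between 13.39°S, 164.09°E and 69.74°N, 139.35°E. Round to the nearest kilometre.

Δλ = 139.35 − 164.09 = -24.74°.
Δφ = 69.74 − -13.39 = 83.13°.
a = sin²(Δφ/2) + cos φ₁ · cos φ₂ · sin²(Δλ/2) = 0.455651.
c = 2·atan2(√a, √(1−a)) = 1.48198 rad → d = 6371·c ≈ 9441.70 km.

9442 km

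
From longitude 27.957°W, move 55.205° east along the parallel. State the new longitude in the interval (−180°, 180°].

27.248°E

Start at -27.957°; shift +55.205° → +27.248°.
+27.248° already lies in (−180°, 180°].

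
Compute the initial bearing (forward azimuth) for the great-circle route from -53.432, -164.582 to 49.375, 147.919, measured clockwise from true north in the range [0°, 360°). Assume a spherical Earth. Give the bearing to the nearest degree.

329°

Δλ = 147.919 − -164.582 = 312.501°; wrapped into (−180°, 180°]: -47.499°.
θ = atan2( sin Δλ · cos φ₂ , cos φ₁ · sin φ₂ − sin φ₁ · cos φ₂ · cos Δλ )
  = atan2(-0.48004, 0.80548) = -30.793° → normalised to [0°, 360°): 329.207°.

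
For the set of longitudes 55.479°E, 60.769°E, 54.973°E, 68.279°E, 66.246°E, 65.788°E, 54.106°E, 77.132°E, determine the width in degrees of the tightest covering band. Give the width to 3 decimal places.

Sort the longitudes: +54.106°, +54.973°, +55.479°, +60.769°, +65.788°, +66.246°, +68.279°, +77.132°.
Eastward gaps between consecutive values (wrapping around): 0.867°, 0.506°, 5.290°, 5.019°, 0.458°, 2.033°, 8.853°, 336.974°.
Largest gap = 336.974° ⇒ minimal covering band is its complement: 360° − 336.974° = 23.026°.
Band runs from +54.106° eastward to +77.132°.

23.026°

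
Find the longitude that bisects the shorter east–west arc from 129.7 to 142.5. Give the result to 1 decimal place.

+136.1°

Signed shortest Δλ from +129.7° to +142.5° is +12.8°.
Midpoint longitude = +129.7° + (+12.8°)/2 = +129.7° + 6.4° = +136.1°.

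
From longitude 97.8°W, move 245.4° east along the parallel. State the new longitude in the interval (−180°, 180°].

Start at -97.8°; shift +245.4° → +147.6°.
+147.6° already lies in (−180°, 180°].

147.6°E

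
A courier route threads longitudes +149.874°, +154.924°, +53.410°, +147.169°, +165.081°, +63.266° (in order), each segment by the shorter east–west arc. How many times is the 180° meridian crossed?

Leg 1: +149.874° → +154.924°, shortest Δλ = 5.05° (east) — does not cross 180°.
Leg 2: +154.924° → +53.410°, shortest Δλ = -101.514° (west) — does not cross 180°.
Leg 3: +53.410° → +147.169°, shortest Δλ = 93.759° (east) — does not cross 180°.
Leg 4: +147.169° → +165.081°, shortest Δλ = 17.912° (east) — does not cross 180°.
Leg 5: +165.081° → +63.266°, shortest Δλ = -101.815° (west) — does not cross 180°.
Total crossings: 0.

0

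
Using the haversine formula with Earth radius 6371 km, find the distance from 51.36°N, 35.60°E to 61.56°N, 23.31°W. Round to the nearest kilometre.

Δλ = -23.31 − 35.60 = -58.91°.
Δφ = 61.56 − 51.36 = 10.20°.
a = sin²(Δφ/2) + cos φ₁ · cos φ₂ · sin²(Δλ/2) = 0.079810.
c = 2·atan2(√a, √(1−a)) = 0.57281 rad → d = 6371·c ≈ 3649.38 km.

3649 km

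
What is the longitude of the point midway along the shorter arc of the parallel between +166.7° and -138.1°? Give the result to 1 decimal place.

Signed shortest Δλ from +166.7° to -138.1° is +55.2°.
Midpoint longitude = +166.7° + (+55.2°)/2 = +166.7° + 27.6° = +194.3°.
Normalise into (−180°, 180°]: -165.7°.
(The naïve average (+166.7 + -138.1)/2 = 14.3° is on the wrong side of the globe.)

-165.7°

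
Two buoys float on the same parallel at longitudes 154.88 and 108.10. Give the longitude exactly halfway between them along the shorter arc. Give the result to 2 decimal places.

+131.49°

Signed shortest Δλ from +154.88° to +108.10° is -46.78°.
Midpoint longitude = +154.88° + (-46.78°)/2 = +154.88° − 23.39° = +131.49°.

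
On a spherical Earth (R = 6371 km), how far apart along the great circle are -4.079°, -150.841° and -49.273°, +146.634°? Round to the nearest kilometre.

7701 km

Δλ = 146.634 − -150.841 = 297.475°; wrapped into (−180°, 180°]: -62.525°.
Δφ = -49.273 − -4.079 = -45.194°.
a = sin²(Δφ/2) + cos φ₁ · cos φ₂ · sin²(Δλ/2) = 0.322919.
c = 2·atan2(√a, √(1−a)) = 1.20878 rad → d = 6371·c ≈ 7701.13 km.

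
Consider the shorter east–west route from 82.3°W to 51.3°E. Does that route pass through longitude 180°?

Signed shortest Δλ = ((51.3 − -82.3 + 180) mod 360) − 180 = 133.6°.
Going east by 133.6° from -82.3° reaches +51.3° without touching 180°.

No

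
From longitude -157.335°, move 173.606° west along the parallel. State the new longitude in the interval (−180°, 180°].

+29.059°

Start at -157.335°; shift −173.606° → -330.941°.
-330.941° lies outside (−180°, 180°]; add 360° → +29.059°.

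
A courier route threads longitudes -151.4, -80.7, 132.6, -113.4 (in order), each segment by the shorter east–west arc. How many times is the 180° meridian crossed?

2

Leg 1: -151.4° → -80.7°, shortest Δλ = 70.7° (east) — does not cross 180°.
Leg 2: -80.7° → +132.6°, shortest Δλ = -146.7° (west) — crosses 180°.
Leg 3: +132.6° → -113.4°, shortest Δλ = 114.0° (east) — crosses 180°.
Total crossings: 2.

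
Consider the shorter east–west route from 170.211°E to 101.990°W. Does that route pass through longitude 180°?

Yes

Naïve |-101.990 − 170.211| = 272.201° > 180°, so the shorter arc goes the other way round — across 180°.
Signed shortest Δλ = ((-101.990 − 170.211 + 180) mod 360) − 180 = 87.799°.
Going east by 87.799° from +170.211° passes through 180° before reaching -101.990°.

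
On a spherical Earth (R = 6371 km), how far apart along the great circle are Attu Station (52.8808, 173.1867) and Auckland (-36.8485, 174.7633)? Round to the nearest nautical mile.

5388 nmi

Δλ = 174.7633 − 173.1867 = 1.5766°.
Δφ = -36.8485 − 52.8808 = -89.7293°.
a = sin²(Δφ/2) + cos φ₁ · cos φ₂ · sin²(Δλ/2) = 0.497729.
c = 2·atan2(√a, √(1−a)) = 1.56625 rad → d = 6371·c ≈ 9978.61 km ≈ 5388.02 nmi.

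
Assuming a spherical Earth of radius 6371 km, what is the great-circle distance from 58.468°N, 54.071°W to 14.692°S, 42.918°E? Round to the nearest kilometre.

Δλ = 42.918 − -54.071 = 96.989°.
Δφ = -14.692 − 58.468 = -73.160°.
a = sin²(Δφ/2) + cos φ₁ · cos φ₂ · sin²(Δλ/2) = 0.638865.
c = 2·atan2(√a, √(1−a)) = 1.85223 rad → d = 6371·c ≈ 11800.53 km.

11801 km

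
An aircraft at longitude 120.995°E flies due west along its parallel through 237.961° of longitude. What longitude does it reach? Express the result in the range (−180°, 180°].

Start at +120.995°; shift −237.961° → -116.966°.
-116.966° already lies in (−180°, 180°].

116.966°W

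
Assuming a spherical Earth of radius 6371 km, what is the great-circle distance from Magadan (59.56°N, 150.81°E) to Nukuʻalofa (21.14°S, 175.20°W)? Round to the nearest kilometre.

9492 km

Δλ = -175.20 − 150.81 = -326.01°; wrapped into (−180°, 180°]: 33.99°.
Δφ = -21.14 − 59.56 = -80.70°.
a = sin²(Δφ/2) + cos φ₁ · cos φ₂ · sin²(Δλ/2) = 0.459568.
c = 2·atan2(√a, √(1−a)) = 1.48984 rad → d = 6371·c ≈ 9491.80 km.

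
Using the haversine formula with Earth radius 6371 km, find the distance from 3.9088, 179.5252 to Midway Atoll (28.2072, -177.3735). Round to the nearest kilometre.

Δλ = -177.3735 − 179.5252 = -356.8987°; wrapped into (−180°, 180°]: 3.1013°.
Δφ = 28.2072 − 3.9088 = 24.2984°.
a = sin²(Δφ/2) + cos φ₁ · cos φ₂ · sin²(Δλ/2) = 0.044936.
c = 2·atan2(√a, √(1−a)) = 0.42721 rad → d = 6371·c ≈ 2721.73 km.

2722 km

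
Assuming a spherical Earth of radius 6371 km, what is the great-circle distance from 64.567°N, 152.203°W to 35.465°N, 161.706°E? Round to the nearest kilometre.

4443 km

Δλ = 161.706 − -152.203 = 313.909°; wrapped into (−180°, 180°]: -46.091°.
Δφ = 35.465 − 64.567 = -29.102°.
a = sin²(Δφ/2) + cos φ₁ · cos φ₂ · sin²(Δλ/2) = 0.116723.
c = 2·atan2(√a, √(1−a)) = 0.69734 rad → d = 6371·c ≈ 4442.75 km.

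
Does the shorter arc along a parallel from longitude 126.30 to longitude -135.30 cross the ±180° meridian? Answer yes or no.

Yes

Naïve |-135.30 − 126.30| = 261.6° > 180°, so the shorter arc goes the other way round — across 180°.
Signed shortest Δλ = ((-135.30 − 126.30 + 180) mod 360) − 180 = 98.4°.
Going east by 98.4° from +126.30° passes through 180° before reaching -135.30°.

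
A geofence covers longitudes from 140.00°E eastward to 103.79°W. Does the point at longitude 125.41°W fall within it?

Yes

Band width going east from +140.00° to -103.79°: ((-103.79 − 140.00) mod 360) = 116.21°.
Offset of -125.41° east of the west edge: ((-125.41 − 140.00) mod 360) = 94.59°.
94.59° ≤ 116.21° ⇒ inside.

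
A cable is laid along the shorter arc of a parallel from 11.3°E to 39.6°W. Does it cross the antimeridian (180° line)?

Signed shortest Δλ = ((-39.6 − 11.3 + 180) mod 360) − 180 = -50.9°.
Going west by 50.9° from +11.3° reaches -39.6° without touching 180°.

No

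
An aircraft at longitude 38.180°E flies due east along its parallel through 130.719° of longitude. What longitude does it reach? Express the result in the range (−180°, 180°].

Start at +38.180°; shift +130.719° → +168.899°.
+168.899° already lies in (−180°, 180°].

168.899°E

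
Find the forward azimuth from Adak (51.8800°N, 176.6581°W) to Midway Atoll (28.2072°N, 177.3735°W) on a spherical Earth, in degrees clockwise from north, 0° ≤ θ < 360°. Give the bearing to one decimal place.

181.6°

Δλ = -177.3735 − -176.6581 = -0.7154°.
θ = atan2( sin Δλ · cos φ₂ , cos φ₁ · sin φ₂ − sin φ₁ · cos φ₂ · cos Δλ )
  = atan2(-0.01100, -0.40146) = -178.430° → normalised to [0°, 360°): 181.570°.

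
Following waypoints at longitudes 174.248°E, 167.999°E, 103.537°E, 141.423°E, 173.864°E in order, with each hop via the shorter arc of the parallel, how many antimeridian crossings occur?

0

Leg 1: +174.248° → +167.999°, shortest Δλ = -6.249° (west) — does not cross 180°.
Leg 2: +167.999° → +103.537°, shortest Δλ = -64.462° (west) — does not cross 180°.
Leg 3: +103.537° → +141.423°, shortest Δλ = 37.886° (east) — does not cross 180°.
Leg 4: +141.423° → +173.864°, shortest Δλ = 32.441° (east) — does not cross 180°.
Total crossings: 0.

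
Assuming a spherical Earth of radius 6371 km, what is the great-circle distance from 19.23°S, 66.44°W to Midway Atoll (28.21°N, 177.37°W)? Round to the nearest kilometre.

13002 km

Δλ = -177.37 − -66.44 = -110.93°.
Δφ = 28.21 − -19.23 = 47.44°.
a = sin²(Δφ/2) + cos φ₁ · cos φ₂ · sin²(Δλ/2) = 0.726461.
c = 2·atan2(√a, √(1−a)) = 2.04084 rad → d = 6371·c ≈ 13002.17 km.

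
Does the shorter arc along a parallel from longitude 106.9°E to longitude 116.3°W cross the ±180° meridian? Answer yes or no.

Yes

Naïve |-116.3 − 106.9| = 223.2° > 180°, so the shorter arc goes the other way round — across 180°.
Signed shortest Δλ = ((-116.3 − 106.9 + 180) mod 360) − 180 = 136.8°.
Going east by 136.8° from +106.9° passes through 180° before reaching -116.3°.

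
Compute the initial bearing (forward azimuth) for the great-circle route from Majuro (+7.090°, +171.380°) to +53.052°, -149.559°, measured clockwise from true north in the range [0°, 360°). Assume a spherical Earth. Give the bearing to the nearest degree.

27°

Δλ = -149.559 − 171.380 = -320.939°; wrapped into (−180°, 180°]: 39.061°.
θ = atan2( sin Δλ · cos φ₂ , cos φ₁ · sin φ₂ − sin φ₁ · cos φ₂ · cos Δλ )
  = atan2(0.37878, 0.73546) = 27.249° → normalised to [0°, 360°): 27.249°.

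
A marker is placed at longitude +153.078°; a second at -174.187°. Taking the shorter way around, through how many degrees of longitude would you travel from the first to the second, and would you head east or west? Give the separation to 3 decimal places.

32.735° east

Raw difference: -174.187 − 153.078 = -327.265°.
Normalise into (−180°, 180°]: -327.265° + 360° = 32.735°.
Positive ⇒ the second point lies to the east; separation 32.735°.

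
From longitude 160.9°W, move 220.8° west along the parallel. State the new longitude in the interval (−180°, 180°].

21.7°W

Start at -160.9°; shift −220.8° → -381.7°.
-381.7° lies outside (−180°, 180°]; add 360° → -21.7°.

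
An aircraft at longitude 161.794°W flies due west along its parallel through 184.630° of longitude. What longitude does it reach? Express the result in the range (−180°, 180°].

Start at -161.794°; shift −184.630° → -346.424°.
-346.424° lies outside (−180°, 180°]; add 360° → +13.576°.

13.576°E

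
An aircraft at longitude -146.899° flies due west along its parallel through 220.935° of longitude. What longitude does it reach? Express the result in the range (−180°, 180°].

-7.834°

Start at -146.899°; shift −220.935° → -367.834°.
-367.834° lies outside (−180°, 180°]; add 360° → -7.834°.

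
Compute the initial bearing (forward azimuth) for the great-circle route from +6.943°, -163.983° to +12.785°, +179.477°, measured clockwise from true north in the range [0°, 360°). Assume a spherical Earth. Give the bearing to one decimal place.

Δλ = 179.477 − -163.983 = 343.460°; wrapped into (−180°, 180°]: -16.540°.
θ = atan2( sin Δλ · cos φ₂ , cos φ₁ · sin φ₂ − sin φ₁ · cos φ₂ · cos Δλ )
  = atan2(-0.27763, 0.10666) = -68.983° → normalised to [0°, 360°): 291.017°.

291.0°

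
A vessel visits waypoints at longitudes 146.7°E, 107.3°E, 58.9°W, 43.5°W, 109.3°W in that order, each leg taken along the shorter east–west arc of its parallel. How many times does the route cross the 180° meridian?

Leg 1: +146.7° → +107.3°, shortest Δλ = -39.4° (west) — does not cross 180°.
Leg 2: +107.3° → -58.9°, shortest Δλ = -166.2° (west) — does not cross 180°.
Leg 3: -58.9° → -43.5°, shortest Δλ = 15.4° (east) — does not cross 180°.
Leg 4: -43.5° → -109.3°, shortest Δλ = -65.8° (west) — does not cross 180°.
Total crossings: 0.

0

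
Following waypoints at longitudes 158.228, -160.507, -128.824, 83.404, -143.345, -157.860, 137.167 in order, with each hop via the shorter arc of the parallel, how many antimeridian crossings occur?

Leg 1: +158.228° → -160.507°, shortest Δλ = 41.265° (east) — crosses 180°.
Leg 2: -160.507° → -128.824°, shortest Δλ = 31.683° (east) — does not cross 180°.
Leg 3: -128.824° → +83.404°, shortest Δλ = -147.772° (west) — crosses 180°.
Leg 4: +83.404° → -143.345°, shortest Δλ = 133.251° (east) — crosses 180°.
Leg 5: -143.345° → -157.860°, shortest Δλ = -14.515° (west) — does not cross 180°.
Leg 6: -157.860° → +137.167°, shortest Δλ = -64.973° (west) — crosses 180°.
Total crossings: 4.

4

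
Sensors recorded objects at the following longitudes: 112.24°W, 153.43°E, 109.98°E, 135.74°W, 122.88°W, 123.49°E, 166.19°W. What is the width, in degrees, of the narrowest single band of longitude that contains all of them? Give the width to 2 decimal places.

Sort the longitudes: -166.19°, -135.74°, -122.88°, -112.24°, +109.98°, +123.49°, +153.43°.
Eastward gaps between consecutive values (wrapping around): 30.45°, 12.86°, 10.64°, 222.22°, 13.51°, 29.94°, 40.38°.
Largest gap = 222.22° ⇒ minimal covering band is its complement: 360° − 222.22° = 137.78°.
Band runs from +109.98° eastward to -112.24°, crossing the antimeridian.

137.78°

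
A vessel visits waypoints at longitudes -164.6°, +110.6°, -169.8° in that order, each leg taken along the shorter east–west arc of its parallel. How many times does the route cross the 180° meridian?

2

Leg 1: -164.6° → +110.6°, shortest Δλ = -84.8° (west) — crosses 180°.
Leg 2: +110.6° → -169.8°, shortest Δλ = 79.6° (east) — crosses 180°.
Total crossings: 2.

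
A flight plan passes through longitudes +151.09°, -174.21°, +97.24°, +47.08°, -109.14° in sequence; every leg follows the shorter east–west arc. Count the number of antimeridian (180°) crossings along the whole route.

2

Leg 1: +151.09° → -174.21°, shortest Δλ = 34.7° (east) — crosses 180°.
Leg 2: -174.21° → +97.24°, shortest Δλ = -88.55° (west) — crosses 180°.
Leg 3: +97.24° → +47.08°, shortest Δλ = -50.16° (west) — does not cross 180°.
Leg 4: +47.08° → -109.14°, shortest Δλ = -156.22° (west) — does not cross 180°.
Total crossings: 2.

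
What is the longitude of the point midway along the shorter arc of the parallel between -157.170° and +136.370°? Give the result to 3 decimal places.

Signed shortest Δλ from -157.170° to +136.370° is -66.460°.
Midpoint longitude = -157.170° + (-66.460°)/2 = -157.170° − 33.230° = -190.400°.
Normalise into (−180°, 180°]: +169.600°.
(The naïve average (-157.170 + +136.370)/2 = -10.4° is on the wrong side of the globe.)

+169.600°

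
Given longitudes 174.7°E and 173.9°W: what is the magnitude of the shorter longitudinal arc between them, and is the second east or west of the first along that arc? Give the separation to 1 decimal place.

11.4° east

Raw difference: -173.9 − 174.7 = -348.6°.
Normalise into (−180°, 180°]: -348.6° + 360° = 11.4°.
Positive ⇒ the second point lies to the east; separation 11.4°.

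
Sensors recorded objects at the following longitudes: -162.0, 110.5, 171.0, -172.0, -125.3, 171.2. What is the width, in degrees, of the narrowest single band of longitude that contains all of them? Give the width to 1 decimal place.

124.2°

Sort the longitudes: -172.0°, -162.0°, -125.3°, +110.5°, +171.0°, +171.2°.
Eastward gaps between consecutive values (wrapping around): 10.0°, 36.7°, 235.8°, 60.5°, 0.2°, 16.8°.
Largest gap = 235.8° ⇒ minimal covering band is its complement: 360° − 235.8° = 124.2°.
Band runs from +110.5° eastward to -125.3°, crossing the antimeridian.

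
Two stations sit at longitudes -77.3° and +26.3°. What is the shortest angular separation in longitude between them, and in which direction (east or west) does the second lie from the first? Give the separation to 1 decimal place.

Raw difference: 26.3 − -77.3 = 103.6°.
Normalise into (−180°, 180°]: 103.6° stays 103.6°.
Positive ⇒ the second point lies to the east; separation 103.6°.

103.6° east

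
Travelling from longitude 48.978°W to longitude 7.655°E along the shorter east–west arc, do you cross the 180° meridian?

No

Signed shortest Δλ = ((7.655 − -48.978 + 180) mod 360) − 180 = 56.633°.
Going east by 56.633° from -48.978° reaches +7.655° without touching 180°.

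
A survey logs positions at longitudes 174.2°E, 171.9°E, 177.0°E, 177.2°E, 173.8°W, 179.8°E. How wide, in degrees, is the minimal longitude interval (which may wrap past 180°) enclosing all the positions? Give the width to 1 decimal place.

14.3°

Sort the longitudes: -173.8°, +171.9°, +174.2°, +177.0°, +177.2°, +179.8°.
Eastward gaps between consecutive values (wrapping around): 345.7°, 2.3°, 2.8°, 0.2°, 2.6°, 6.4°.
Largest gap = 345.7° ⇒ minimal covering band is its complement: 360° − 345.7° = 14.3°.
Band runs from +171.9° eastward to -173.8°, crossing the antimeridian.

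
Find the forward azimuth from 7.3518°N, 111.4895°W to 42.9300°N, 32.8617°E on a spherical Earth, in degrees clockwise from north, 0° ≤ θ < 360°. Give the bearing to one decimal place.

Δλ = 32.8617 − -111.4895 = 144.3512°.
θ = atan2( sin Δλ · cos φ₂ , cos φ₁ · sin φ₂ − sin φ₁ · cos φ₂ · cos Δλ )
  = atan2(0.42673, 0.75164) = 29.585° → normalised to [0°, 360°): 29.585°.

29.6°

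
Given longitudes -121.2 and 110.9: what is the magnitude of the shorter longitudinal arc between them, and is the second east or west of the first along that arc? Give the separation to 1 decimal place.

127.9° west

Raw difference: 110.9 − -121.2 = 232.1°.
Normalise into (−180°, 180°]: 232.1° − 360° = -127.9°.
Negative ⇒ the second point lies to the west; separation 127.9°.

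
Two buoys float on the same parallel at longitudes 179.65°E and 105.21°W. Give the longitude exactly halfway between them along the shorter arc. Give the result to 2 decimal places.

142.78°W

Signed shortest Δλ from +179.65° to -105.21° is +75.14°.
Midpoint longitude = +179.65° + (+75.14°)/2 = +179.65° + 37.57° = +217.22°.
Normalise into (−180°, 180°]: -142.78°.
(The naïve average (+179.65 + -105.21)/2 = 37.22° is on the wrong side of the globe.)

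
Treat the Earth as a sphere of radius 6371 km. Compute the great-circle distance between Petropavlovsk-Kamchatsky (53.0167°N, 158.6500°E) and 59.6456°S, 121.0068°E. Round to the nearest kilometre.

Δλ = 121.0068 − 158.6500 = -37.6432°.
Δφ = -59.6456 − 53.0167 = -112.6623°.
a = sin²(Δφ/2) + cos φ₁ · cos φ₂ · sin²(Δλ/2) = 0.724292.
c = 2·atan2(√a, √(1−a)) = 2.03598 rad → d = 6371·c ≈ 12971.21 km.

12971 km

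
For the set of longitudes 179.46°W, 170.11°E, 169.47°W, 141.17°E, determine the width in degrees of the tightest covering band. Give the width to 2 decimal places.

49.36°

Sort the longitudes: -179.46°, -169.47°, +141.17°, +170.11°.
Eastward gaps between consecutive values (wrapping around): 9.99°, 310.64°, 28.94°, 10.43°.
Largest gap = 310.64° ⇒ minimal covering band is its complement: 360° − 310.64° = 49.36°.
Band runs from +141.17° eastward to -169.47°, crossing the antimeridian.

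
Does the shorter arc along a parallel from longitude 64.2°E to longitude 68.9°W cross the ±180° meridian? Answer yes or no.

No

Signed shortest Δλ = ((-68.9 − 64.2 + 180) mod 360) − 180 = -133.1°.
Going west by 133.1° from +64.2° reaches -68.9° without touching 180°.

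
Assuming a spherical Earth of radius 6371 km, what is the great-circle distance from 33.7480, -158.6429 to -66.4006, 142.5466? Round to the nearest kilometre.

Δλ = 142.5466 − -158.6429 = 301.1895°; wrapped into (−180°, 180°]: -58.8105°.
Δφ = -66.4006 − 33.7480 = -100.1486°.
a = sin²(Δφ/2) + cos φ₁ · cos φ₂ · sin²(Δλ/2) = 0.668346.
c = 2·atan2(√a, √(1−a)) = 1.91420 rad → d = 6371·c ≈ 12195.36 km.

12195 km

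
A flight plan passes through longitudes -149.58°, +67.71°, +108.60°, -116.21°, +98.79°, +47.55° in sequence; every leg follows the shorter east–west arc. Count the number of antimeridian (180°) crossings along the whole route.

3

Leg 1: -149.58° → +67.71°, shortest Δλ = -142.71° (west) — crosses 180°.
Leg 2: +67.71° → +108.60°, shortest Δλ = 40.89° (east) — does not cross 180°.
Leg 3: +108.60° → -116.21°, shortest Δλ = 135.19° (east) — crosses 180°.
Leg 4: -116.21° → +98.79°, shortest Δλ = -145.0° (west) — crosses 180°.
Leg 5: +98.79° → +47.55°, shortest Δλ = -51.24° (west) — does not cross 180°.
Total crossings: 3.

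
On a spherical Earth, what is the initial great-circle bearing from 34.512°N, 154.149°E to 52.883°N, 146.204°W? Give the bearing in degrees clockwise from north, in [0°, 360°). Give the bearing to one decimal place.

Δλ = -146.204 − 154.149 = -300.353°; wrapped into (−180°, 180°]: 59.647°.
θ = atan2( sin Δλ · cos φ₂ , cos φ₁ · sin φ₂ − sin φ₁ · cos φ₂ · cos Δλ )
  = atan2(0.52073, 0.48430) = 47.076° → normalised to [0°, 360°): 47.076°.

47.1°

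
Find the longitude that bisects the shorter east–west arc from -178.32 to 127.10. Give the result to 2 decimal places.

+154.39°

Signed shortest Δλ from -178.32° to +127.10° is -54.58°.
Midpoint longitude = -178.32° + (-54.58°)/2 = -178.32° − 27.29° = -205.61°.
Normalise into (−180°, 180°]: +154.39°.
(The naïve average (-178.32 + +127.10)/2 = -25.61° is on the wrong side of the globe.)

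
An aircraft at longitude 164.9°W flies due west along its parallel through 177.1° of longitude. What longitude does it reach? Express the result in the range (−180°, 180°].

Start at -164.9°; shift −177.1° → -342.0°.
-342.0° lies outside (−180°, 180°]; add 360° → +18.0°.

18.0°E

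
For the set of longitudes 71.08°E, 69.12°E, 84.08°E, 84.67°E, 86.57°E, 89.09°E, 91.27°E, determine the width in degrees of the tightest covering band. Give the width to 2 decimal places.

Sort the longitudes: +69.12°, +71.08°, +84.08°, +84.67°, +86.57°, +89.09°, +91.27°.
Eastward gaps between consecutive values (wrapping around): 1.96°, 13.00°, 0.59°, 1.90°, 2.52°, 2.18°, 337.85°.
Largest gap = 337.85° ⇒ minimal covering band is its complement: 360° − 337.85° = 22.15°.
Band runs from +69.12° eastward to +91.27°.

22.15°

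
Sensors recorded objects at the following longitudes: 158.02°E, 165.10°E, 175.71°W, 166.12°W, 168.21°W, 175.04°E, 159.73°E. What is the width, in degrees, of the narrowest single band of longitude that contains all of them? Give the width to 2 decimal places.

Sort the longitudes: -175.71°, -168.21°, -166.12°, +158.02°, +159.73°, +165.10°, +175.04°.
Eastward gaps between consecutive values (wrapping around): 7.50°, 2.09°, 324.14°, 1.71°, 5.37°, 9.94°, 9.25°.
Largest gap = 324.14° ⇒ minimal covering band is its complement: 360° − 324.14° = 35.86°.
Band runs from +158.02° eastward to -166.12°, crossing the antimeridian.

35.86°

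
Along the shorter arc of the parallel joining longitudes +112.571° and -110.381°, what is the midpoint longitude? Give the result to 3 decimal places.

Signed shortest Δλ from +112.571° to -110.381° is +137.048°.
Midpoint longitude = +112.571° + (+137.048°)/2 = +112.571° + 68.524° = +181.095°.
Normalise into (−180°, 180°]: -178.905°.
(The naïve average (+112.571 + -110.381)/2 = 1.095° is on the wrong side of the globe.)

-178.905°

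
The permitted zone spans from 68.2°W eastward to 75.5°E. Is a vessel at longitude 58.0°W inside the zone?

Band width going east from -68.2° to +75.5°: ((75.5 − -68.2) mod 360) = 143.7°.
Offset of -58.0° east of the west edge: ((-58.0 − -68.2) mod 360) = 10.2°.
10.2° ≤ 143.7° ⇒ inside.

Yes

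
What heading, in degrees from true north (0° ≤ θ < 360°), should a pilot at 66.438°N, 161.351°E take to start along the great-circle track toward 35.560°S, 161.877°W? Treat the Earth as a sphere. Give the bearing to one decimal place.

Δλ = -161.877 − 161.351 = -323.228°; wrapped into (−180°, 180°]: 36.772°.
θ = atan2( sin Δλ · cos φ₂ , cos φ₁ · sin φ₂ − sin φ₁ · cos φ₂ · cos Δλ )
  = atan2(0.48699, -0.82978) = 149.592° → normalised to [0°, 360°): 149.592°.

149.6°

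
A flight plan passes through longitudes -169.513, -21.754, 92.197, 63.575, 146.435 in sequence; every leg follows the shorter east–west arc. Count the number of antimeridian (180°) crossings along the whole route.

0

Leg 1: -169.513° → -21.754°, shortest Δλ = 147.759° (east) — does not cross 180°.
Leg 2: -21.754° → +92.197°, shortest Δλ = 113.951° (east) — does not cross 180°.
Leg 3: +92.197° → +63.575°, shortest Δλ = -28.622° (west) — does not cross 180°.
Leg 4: +63.575° → +146.435°, shortest Δλ = 82.86° (east) — does not cross 180°.
Total crossings: 0.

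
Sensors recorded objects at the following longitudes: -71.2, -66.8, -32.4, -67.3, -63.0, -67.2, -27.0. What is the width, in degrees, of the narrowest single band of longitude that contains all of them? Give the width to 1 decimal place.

Sort the longitudes: -71.2°, -67.3°, -67.2°, -66.8°, -63.0°, -32.4°, -27.0°.
Eastward gaps between consecutive values (wrapping around): 3.9°, 0.1°, 0.4°, 3.8°, 30.6°, 5.4°, 315.8°.
Largest gap = 315.8° ⇒ minimal covering band is its complement: 360° − 315.8° = 44.2°.
Band runs from -71.2° eastward to -27.0°.

44.2°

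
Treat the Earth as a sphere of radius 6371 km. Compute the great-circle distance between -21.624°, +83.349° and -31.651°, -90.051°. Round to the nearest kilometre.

14050 km

Δλ = -90.051 − 83.349 = -173.400°.
Δφ = -31.651 − -21.624 = -10.027°.
a = sin²(Δφ/2) + cos φ₁ · cos φ₂ · sin²(Δλ/2) = 0.796365.
c = 2·atan2(√a, √(1−a)) = 2.20524 rad → d = 6371·c ≈ 14049.59 km.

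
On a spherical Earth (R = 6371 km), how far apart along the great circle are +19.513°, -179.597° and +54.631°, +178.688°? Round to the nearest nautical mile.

2110 nmi

Δλ = 178.688 − -179.597 = 358.285°; wrapped into (−180°, 180°]: -1.715°.
Δφ = 54.631 − 19.513 = 35.118°.
a = sin²(Δφ/2) + cos φ₁ · cos φ₂ · sin²(Δλ/2) = 0.091138.
c = 2·atan2(√a, √(1−a)) = 0.61335 rad → d = 6371·c ≈ 3907.65 km ≈ 2109.96 nmi.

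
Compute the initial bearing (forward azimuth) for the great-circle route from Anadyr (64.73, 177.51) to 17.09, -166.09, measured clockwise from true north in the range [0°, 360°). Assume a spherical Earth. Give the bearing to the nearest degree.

Δλ = -166.09 − 177.51 = -343.60°; wrapped into (−180°, 180°]: 16.40°.
θ = atan2( sin Δλ · cos φ₂ , cos φ₁ · sin φ₂ − sin φ₁ · cos φ₂ · cos Δλ )
  = atan2(0.26987, -0.70376) = 159.019° → normalised to [0°, 360°): 159.019°.

159°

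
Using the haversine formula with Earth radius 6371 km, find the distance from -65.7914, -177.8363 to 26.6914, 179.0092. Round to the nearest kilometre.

10287 km

Δλ = 179.0092 − -177.8363 = 356.8455°; wrapped into (−180°, 180°]: -3.1545°.
Δφ = 26.6914 − -65.7914 = 92.4828°.
a = sin²(Δφ/2) + cos φ₁ · cos φ₂ · sin²(Δλ/2) = 0.521937.
c = 2·atan2(√a, √(1−a)) = 1.61469 rad → d = 6371·c ≈ 10287.16 km.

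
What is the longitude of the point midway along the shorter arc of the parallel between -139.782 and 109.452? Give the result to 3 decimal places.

+164.835°

Signed shortest Δλ from -139.782° to +109.452° is -110.766°.
Midpoint longitude = -139.782° + (-110.766°)/2 = -139.782° − 55.383° = -195.165°.
Normalise into (−180°, 180°]: +164.835°.
(The naïve average (-139.782 + +109.452)/2 = -15.165° is on the wrong side of the globe.)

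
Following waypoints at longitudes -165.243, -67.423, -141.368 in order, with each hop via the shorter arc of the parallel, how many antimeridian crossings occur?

Leg 1: -165.243° → -67.423°, shortest Δλ = 97.82° (east) — does not cross 180°.
Leg 2: -67.423° → -141.368°, shortest Δλ = -73.945° (west) — does not cross 180°.
Total crossings: 0.

0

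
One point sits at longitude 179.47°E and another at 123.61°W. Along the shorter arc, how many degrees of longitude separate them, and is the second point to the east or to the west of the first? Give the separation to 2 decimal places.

56.92° east

Raw difference: -123.61 − 179.47 = -303.08°.
Normalise into (−180°, 180°]: -303.08° + 360° = 56.92°.
Positive ⇒ the second point lies to the east; separation 56.92°.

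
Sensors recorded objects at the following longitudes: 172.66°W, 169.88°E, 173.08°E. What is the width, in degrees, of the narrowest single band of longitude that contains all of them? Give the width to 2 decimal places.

17.46°

Sort the longitudes: -172.66°, +169.88°, +173.08°.
Eastward gaps between consecutive values (wrapping around): 342.54°, 3.20°, 14.26°.
Largest gap = 342.54° ⇒ minimal covering band is its complement: 360° − 342.54° = 17.46°.
Band runs from +169.88° eastward to -172.66°, crossing the antimeridian.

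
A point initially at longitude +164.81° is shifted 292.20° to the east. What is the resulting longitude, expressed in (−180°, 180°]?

Start at +164.81°; shift +292.20° → +457.01°.
+457.01° lies outside (−180°, 180°]; subtract 360° → +97.01°.

+97.01°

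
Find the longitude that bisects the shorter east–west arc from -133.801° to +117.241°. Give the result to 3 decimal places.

+171.720°

Signed shortest Δλ from -133.801° to +117.241° is -108.958°.
Midpoint longitude = -133.801° + (-108.958°)/2 = -133.801° − 54.479° = -188.280°.
Normalise into (−180°, 180°]: +171.720°.
(The naïve average (-133.801 + +117.241)/2 = -8.28° is on the wrong side of the globe.)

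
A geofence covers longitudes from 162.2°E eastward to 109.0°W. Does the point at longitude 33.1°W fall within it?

No

Band width going east from +162.2° to -109.0°: ((-109.0 − 162.2) mod 360) = 88.8°.
Offset of -33.1° east of the west edge: ((-33.1 − 162.2) mod 360) = 164.7°.
164.7° > 88.8° ⇒ outside.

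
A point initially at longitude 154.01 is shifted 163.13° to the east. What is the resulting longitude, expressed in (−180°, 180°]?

-42.86°

Start at +154.01°; shift +163.13° → +317.14°.
+317.14° lies outside (−180°, 180°]; subtract 360° → -42.86°.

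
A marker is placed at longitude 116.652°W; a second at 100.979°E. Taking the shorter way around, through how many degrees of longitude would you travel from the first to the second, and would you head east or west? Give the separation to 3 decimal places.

Raw difference: 100.979 − -116.652 = 217.631°.
Normalise into (−180°, 180°]: 217.631° − 360° = -142.369°.
Negative ⇒ the second point lies to the west; separation 142.369°.

142.369° west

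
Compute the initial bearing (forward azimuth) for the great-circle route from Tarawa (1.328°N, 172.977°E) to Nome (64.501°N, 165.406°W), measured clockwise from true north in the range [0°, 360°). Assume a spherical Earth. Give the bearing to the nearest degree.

Δλ = -165.406 − 172.977 = -338.383°; wrapped into (−180°, 180°]: 21.617°.
θ = atan2( sin Δλ · cos φ₂ , cos φ₁ · sin φ₂ − sin φ₁ · cos φ₂ · cos Δλ )
  = atan2(0.15859, 0.89307) = 10.070° → normalised to [0°, 360°): 10.070°.

10°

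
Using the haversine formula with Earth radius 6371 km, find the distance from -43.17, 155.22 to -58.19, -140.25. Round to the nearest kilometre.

4636 km

Δλ = -140.25 − 155.22 = -295.47°; wrapped into (−180°, 180°]: 64.53°.
Δφ = -58.19 − -43.17 = -15.02°.
a = sin²(Δφ/2) + cos φ₁ · cos φ₂ · sin²(Δλ/2) = 0.126638.
c = 2·atan2(√a, √(1−a)) = 0.72767 rad → d = 6371·c ≈ 4636.00 km.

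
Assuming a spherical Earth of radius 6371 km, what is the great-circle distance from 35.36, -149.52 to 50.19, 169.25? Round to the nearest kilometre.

3686 km

Δλ = 169.25 − -149.52 = 318.77°; wrapped into (−180°, 180°]: -41.23°.
Δφ = 50.19 − 35.36 = 14.83°.
a = sin²(Δφ/2) + cos φ₁ · cos φ₂ · sin²(Δλ/2) = 0.081382.
c = 2·atan2(√a, √(1−a)) = 0.57859 rad → d = 6371·c ≈ 3686.19 km.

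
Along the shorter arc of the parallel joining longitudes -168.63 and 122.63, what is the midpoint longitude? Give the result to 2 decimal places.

+157.00°

Signed shortest Δλ from -168.63° to +122.63° is -68.74°.
Midpoint longitude = -168.63° + (-68.74°)/2 = -168.63° − 34.37° = -203.00°.
Normalise into (−180°, 180°]: +157.00°.
(The naïve average (-168.63 + +122.63)/2 = -23.0° is on the wrong side of the globe.)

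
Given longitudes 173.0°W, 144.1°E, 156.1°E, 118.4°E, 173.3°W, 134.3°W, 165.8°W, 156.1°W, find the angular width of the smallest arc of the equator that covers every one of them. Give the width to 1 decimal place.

Sort the longitudes: -173.3°, -173.0°, -165.8°, -156.1°, -134.3°, +118.4°, +144.1°, +156.1°.
Eastward gaps between consecutive values (wrapping around): 0.3°, 7.2°, 9.7°, 21.8°, 252.7°, 25.7°, 12.0°, 30.6°.
Largest gap = 252.7° ⇒ minimal covering band is its complement: 360° − 252.7° = 107.3°.
Band runs from +118.4° eastward to -134.3°, crossing the antimeridian.

107.3°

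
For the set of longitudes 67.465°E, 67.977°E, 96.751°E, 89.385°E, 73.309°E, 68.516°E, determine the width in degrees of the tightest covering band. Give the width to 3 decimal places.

Sort the longitudes: +67.465°, +67.977°, +68.516°, +73.309°, +89.385°, +96.751°.
Eastward gaps between consecutive values (wrapping around): 0.512°, 0.539°, 4.793°, 16.076°, 7.366°, 330.714°.
Largest gap = 330.714° ⇒ minimal covering band is its complement: 360° − 330.714° = 29.286°.
Band runs from +67.465° eastward to +96.751°.

29.286°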